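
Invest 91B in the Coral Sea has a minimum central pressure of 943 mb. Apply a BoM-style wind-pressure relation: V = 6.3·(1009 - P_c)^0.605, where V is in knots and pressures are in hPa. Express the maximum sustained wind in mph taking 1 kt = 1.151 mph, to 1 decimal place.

91.5 mph

ΔP = 1009 − 943 = 66 mb.
V ≈ 6.3 × 66^0.605 = 6.3 × 12.613 ≈ 79.463 kt.
79.463 × 1.151 ≈ 91.46 mph → 91.5 mph.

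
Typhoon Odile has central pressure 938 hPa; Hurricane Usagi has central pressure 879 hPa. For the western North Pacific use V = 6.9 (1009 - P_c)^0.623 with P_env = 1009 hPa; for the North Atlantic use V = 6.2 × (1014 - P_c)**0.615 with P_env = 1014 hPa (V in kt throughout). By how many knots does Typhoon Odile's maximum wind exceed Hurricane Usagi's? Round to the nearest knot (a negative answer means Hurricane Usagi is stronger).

-28 kt

Typhoon Odile: ΔP = 71; V ≈ 6.9 × 71^0.623 ≈ 98.22 kt.
Hurricane Usagi: ΔP = 135; V ≈ 6.2 × 135^0.615 ≈ 126.63 kt.
Difference ≈ 98.22 − 126.63 = -28.41 → -28 kt.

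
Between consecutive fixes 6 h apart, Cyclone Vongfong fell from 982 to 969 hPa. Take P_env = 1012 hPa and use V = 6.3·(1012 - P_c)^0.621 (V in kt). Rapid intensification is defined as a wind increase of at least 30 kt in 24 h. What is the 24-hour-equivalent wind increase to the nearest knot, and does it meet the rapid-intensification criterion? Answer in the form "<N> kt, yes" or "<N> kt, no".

V₁: ΔP = 30, V ≈ 6.3 × 30^0.621 ≈ 52.08 kt.
V₂: ΔP = 43, V ≈ 6.3 × 43^0.621 ≈ 65.12 kt.
ΔV over 6 h = 13.04 kt → 24 h equivalent = 13.04 × 24/6 ≈ 52.16 kt.
52 kt ≥ 30 kt ⇒ rapid intensification.

52 kt, yes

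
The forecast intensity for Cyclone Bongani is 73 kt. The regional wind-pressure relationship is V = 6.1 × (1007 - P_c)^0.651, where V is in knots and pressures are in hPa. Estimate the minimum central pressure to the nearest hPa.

ΔP = (V / 6.1)^(1/0.651) = (73/6.1)^1.536.
73/6.1 = 11.967; 11.967^1.536 ≈ 45.28 hPa.
P_c = 1007 − 45.28 = 961.72 ≈ 962 hPa.

962 hPa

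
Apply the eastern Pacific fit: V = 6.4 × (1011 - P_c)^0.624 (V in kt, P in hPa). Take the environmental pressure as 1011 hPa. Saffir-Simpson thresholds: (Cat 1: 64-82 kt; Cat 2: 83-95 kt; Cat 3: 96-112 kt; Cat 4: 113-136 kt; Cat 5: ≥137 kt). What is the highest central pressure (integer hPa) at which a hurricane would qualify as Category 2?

Category 2 begins at V = 83 kt.
Required ΔP = (83/6.4)^(1/0.624) = 12.969^1.603 ≈ 60.74 hPa.
P_c ≤ 1011 − 60.74 = 950.26, so the highest integer P_c is 950 hPa.

950 hPa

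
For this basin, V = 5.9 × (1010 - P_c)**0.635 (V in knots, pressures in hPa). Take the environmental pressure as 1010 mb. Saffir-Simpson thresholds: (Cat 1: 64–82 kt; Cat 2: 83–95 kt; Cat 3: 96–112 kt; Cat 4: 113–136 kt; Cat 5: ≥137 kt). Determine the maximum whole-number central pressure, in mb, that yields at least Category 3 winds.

929 mb

Category 3 begins at V = 96 kt.
Required ΔP = (96/5.9)^(1/0.635) = 16.271^1.575 ≈ 80.86 mb.
P_c ≤ 1010 − 80.86 = 929.14, so the highest integer P_c is 929 mb.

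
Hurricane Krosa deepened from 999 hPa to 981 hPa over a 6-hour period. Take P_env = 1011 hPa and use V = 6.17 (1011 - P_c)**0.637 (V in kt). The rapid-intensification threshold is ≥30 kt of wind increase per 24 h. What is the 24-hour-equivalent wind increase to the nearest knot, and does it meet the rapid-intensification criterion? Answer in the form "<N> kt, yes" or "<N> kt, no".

V₁: ΔP = 12, V ≈ 6.17 × 12^0.637 ≈ 30.04 kt.
V₂: ΔP = 30, V ≈ 6.17 × 30^0.637 ≈ 53.85 kt.
ΔV over 6 h = 23.81 kt → 24 h equivalent = 23.81 × 24/6 ≈ 95.24 kt.
95 kt ≥ 30 kt ⇒ rapid intensification.

95 kt, yes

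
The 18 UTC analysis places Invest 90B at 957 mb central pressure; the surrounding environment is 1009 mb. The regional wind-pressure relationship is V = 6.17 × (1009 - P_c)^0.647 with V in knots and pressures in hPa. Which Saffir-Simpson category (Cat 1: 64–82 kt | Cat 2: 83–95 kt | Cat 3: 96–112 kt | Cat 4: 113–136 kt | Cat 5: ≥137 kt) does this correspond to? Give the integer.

ΔP = 1009 − 957 = 52 mb.
V ≈ 6.17 × 52^0.647 = 6.17 × 12.89 ≈ 80 kt.
80 kt falls in the Category 1 band.

1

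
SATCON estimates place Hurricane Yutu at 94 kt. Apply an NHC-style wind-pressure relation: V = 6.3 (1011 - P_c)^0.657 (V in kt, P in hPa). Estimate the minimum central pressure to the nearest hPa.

950 hPa

ΔP = (V / 6.3)^(1/0.657) = (94/6.3)^1.522.
94/6.3 = 14.921; 14.921^1.522 ≈ 61.18 hPa.
P_c = 1011 − 61.18 = 949.82 ≈ 950 hPa.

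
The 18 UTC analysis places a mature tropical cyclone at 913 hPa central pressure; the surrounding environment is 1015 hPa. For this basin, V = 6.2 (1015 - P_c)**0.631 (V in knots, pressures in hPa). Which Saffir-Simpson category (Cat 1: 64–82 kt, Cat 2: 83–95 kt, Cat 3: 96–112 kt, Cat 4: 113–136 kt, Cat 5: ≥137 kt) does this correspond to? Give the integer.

ΔP = 1015 − 913 = 102 hPa.
V ≈ 6.2 × 102^0.631 = 6.2 × 18.51 ≈ 115 kt.
115 kt falls in the Category 4 band.

4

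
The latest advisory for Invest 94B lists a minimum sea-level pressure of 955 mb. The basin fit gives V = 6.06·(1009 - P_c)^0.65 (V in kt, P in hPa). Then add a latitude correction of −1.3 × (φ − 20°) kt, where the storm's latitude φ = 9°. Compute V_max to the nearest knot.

ΔP = 1009 − 955 = 54 mb.
54^0.65 ≈ 13.368.
V ≈ 6.06 × 13.368 ≈ 81.0 kt.
Latitude correction: −1.3 × (9 − 20) = 14.3 kt.
Corrected V ≈ 95.3 kt → 95 kt.

95 kt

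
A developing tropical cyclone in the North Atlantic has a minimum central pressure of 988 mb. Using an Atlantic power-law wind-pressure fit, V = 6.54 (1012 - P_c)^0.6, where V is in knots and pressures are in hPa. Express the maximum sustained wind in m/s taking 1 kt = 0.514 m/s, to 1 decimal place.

ΔP = 1012 − 988 = 24 mb.
V ≈ 6.54 × 24^0.6 = 6.54 × 6.732 ≈ 44.026 kt.
44.026 × 0.514 ≈ 22.63 m/s → 22.6 m/s.

22.6 m/s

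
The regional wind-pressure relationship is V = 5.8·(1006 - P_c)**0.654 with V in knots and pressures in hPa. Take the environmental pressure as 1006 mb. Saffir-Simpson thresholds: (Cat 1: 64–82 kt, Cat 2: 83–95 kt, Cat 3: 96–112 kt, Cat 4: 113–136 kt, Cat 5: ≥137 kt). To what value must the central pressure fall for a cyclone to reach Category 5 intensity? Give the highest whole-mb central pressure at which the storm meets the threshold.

880 mb

Category 5 begins at V = 137 kt.
Required ΔP = (137/5.8)^(1/0.654) = 23.621^1.529 ≈ 125.84 mb.
P_c ≤ 1006 − 125.84 = 880.16, so the highest integer P_c is 880 mb.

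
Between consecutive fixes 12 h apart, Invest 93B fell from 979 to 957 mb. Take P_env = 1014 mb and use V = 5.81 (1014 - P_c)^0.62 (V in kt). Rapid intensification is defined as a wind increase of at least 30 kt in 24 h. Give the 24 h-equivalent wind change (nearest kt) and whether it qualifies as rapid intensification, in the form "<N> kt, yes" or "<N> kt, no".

V₁: ΔP = 35, V ≈ 5.81 × 35^0.62 ≈ 52.66 kt.
V₂: ΔP = 57, V ≈ 5.81 × 57^0.62 ≈ 71.26 kt.
ΔV over 12 h = 18.60 kt → 24 h equivalent = 18.60 × 24/12 ≈ 37.20 kt.
37 kt ≥ 30 kt ⇒ rapid intensification.

37 kt, yes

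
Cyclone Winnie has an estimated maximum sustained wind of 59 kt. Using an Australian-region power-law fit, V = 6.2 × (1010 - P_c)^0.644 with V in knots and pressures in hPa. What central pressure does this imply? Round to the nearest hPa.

ΔP = (V / 6.2)^(1/0.644) = (59/6.2)^1.553.
59/6.2 = 9.516; 9.516^1.553 ≈ 33.06 hPa.
P_c = 1010 − 33.06 = 976.94 ≈ 977 hPa.

977 hPa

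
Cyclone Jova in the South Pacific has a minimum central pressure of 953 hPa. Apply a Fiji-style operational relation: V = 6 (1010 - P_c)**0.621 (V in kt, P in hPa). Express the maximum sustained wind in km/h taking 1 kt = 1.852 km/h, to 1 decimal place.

ΔP = 1010 − 953 = 57 hPa.
V ≈ 6 × 57^0.621 = 6 × 12.314 ≈ 73.884 kt.
73.884 × 1.852 ≈ 136.83 km/h → 136.8 km/h.

136.8 km/h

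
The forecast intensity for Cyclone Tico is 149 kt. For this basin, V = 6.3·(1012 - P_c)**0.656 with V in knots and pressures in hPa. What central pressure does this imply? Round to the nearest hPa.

888 hPa

ΔP = (V / 6.3)^(1/0.656) = (149/6.3)^1.524.
149/6.3 = 23.651; 23.651^1.524 ≈ 124.24 hPa.
P_c = 1012 − 124.24 = 887.76 ≈ 888 hPa.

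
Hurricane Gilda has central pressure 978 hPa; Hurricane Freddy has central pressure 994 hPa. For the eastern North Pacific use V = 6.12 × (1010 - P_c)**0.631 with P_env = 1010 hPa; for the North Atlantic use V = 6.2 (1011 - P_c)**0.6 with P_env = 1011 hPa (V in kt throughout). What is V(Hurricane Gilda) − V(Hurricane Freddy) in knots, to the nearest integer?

21 kt

Hurricane Gilda: ΔP = 32; V ≈ 6.12 × 32^0.631 ≈ 54.51 kt.
Hurricane Freddy: ΔP = 17; V ≈ 6.2 × 17^0.6 ≈ 33.94 kt.
Difference ≈ 54.51 − 33.94 = 20.57 → 21 kt.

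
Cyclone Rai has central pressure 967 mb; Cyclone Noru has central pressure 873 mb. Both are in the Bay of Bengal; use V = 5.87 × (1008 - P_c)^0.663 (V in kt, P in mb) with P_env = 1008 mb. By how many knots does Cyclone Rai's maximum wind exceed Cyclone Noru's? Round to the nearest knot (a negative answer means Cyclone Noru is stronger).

-83 kt

Cyclone Rai: ΔP = 41; V ≈ 5.87 × 41^0.663 ≈ 68.85 kt.
Cyclone Noru: ΔP = 135; V ≈ 5.87 × 135^0.663 ≈ 151.72 kt.
Difference ≈ 68.85 − 151.72 = -82.87 → -83 kt.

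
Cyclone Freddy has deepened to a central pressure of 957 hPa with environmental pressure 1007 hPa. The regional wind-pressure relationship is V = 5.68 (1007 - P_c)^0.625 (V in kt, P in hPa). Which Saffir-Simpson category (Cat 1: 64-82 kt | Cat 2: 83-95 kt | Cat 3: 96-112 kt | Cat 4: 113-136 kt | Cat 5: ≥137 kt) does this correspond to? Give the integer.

1

ΔP = 1007 − 957 = 50 hPa.
V ≈ 5.68 × 50^0.625 = 5.68 × 11.53 ≈ 65 kt.
65 kt falls in the Category 1 band.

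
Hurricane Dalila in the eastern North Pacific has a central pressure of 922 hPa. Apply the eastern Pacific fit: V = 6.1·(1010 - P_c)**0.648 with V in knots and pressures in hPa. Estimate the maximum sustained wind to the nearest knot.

ΔP = 1010 − 922 = 88 hPa.
88^0.648 ≈ 18.198.
V ≈ 6.1 × 18.198 ≈ 111.0 kt.

111 kt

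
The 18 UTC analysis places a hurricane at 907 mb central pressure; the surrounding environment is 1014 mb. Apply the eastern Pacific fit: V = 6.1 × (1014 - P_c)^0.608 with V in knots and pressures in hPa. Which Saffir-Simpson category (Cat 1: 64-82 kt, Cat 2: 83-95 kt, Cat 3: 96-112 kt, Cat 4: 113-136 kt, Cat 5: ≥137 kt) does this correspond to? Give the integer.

ΔP = 1014 − 907 = 107 mb.
V ≈ 6.1 × 107^0.608 = 6.1 × 17.13 ≈ 105 kt.
105 kt falls in the Category 3 band.

3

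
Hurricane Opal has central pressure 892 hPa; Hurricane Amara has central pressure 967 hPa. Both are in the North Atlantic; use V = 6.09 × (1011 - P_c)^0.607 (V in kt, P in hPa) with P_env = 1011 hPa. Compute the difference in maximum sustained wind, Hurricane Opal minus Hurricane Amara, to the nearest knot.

Hurricane Opal: ΔP = 119; V ≈ 6.09 × 119^0.607 ≈ 110.78 kt.
Hurricane Amara: ΔP = 44; V ≈ 6.09 × 44^0.607 ≈ 60.56 kt.
Difference ≈ 110.78 − 60.56 = 50.22 → 50 kt.

50 kt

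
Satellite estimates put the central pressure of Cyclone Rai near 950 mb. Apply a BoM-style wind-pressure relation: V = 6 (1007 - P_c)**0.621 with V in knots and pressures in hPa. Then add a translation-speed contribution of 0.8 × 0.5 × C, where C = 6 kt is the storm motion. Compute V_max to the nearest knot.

ΔP = 1007 − 950 = 57 mb.
57^0.621 ≈ 12.314.
V ≈ 6 × 12.314 ≈ 73.9 kt.
Translation term: 0.8 × 0.5 × 6 = 2.4 kt.
Corrected V ≈ 76.3 kt → 76 kt.

76 kt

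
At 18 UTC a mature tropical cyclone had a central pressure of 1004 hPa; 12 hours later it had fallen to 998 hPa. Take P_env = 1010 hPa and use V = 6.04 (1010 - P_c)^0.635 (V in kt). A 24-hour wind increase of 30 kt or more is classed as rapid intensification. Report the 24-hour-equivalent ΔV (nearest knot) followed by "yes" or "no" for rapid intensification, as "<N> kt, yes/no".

V₁: ΔP = 6, V ≈ 6.04 × 6^0.635 ≈ 18.84 kt.
V₂: ΔP = 12, V ≈ 6.04 × 12^0.635 ≈ 29.26 kt.
ΔV over 12 h = 10.42 kt → 24 h equivalent = 10.42 × 24/12 ≈ 20.84 kt.
21 kt < 30 kt ⇒ not rapid intensification.

21 kt, no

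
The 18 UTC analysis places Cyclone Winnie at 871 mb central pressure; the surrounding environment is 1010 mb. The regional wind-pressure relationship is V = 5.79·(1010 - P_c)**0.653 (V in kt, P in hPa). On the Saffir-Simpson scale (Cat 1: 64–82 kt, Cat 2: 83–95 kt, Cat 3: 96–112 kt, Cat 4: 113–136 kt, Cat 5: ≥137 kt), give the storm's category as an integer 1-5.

5

ΔP = 1010 − 871 = 139 mb.
V ≈ 5.79 × 139^0.653 = 5.79 × 25.08 ≈ 145 kt.
145 kt falls in the Category 5 band.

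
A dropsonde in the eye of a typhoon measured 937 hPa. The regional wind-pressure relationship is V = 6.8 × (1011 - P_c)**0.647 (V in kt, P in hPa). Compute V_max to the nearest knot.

ΔP = 1011 − 937 = 74 hPa.
74^0.647 ≈ 16.195.
V ≈ 6.8 × 16.195 ≈ 110.1 kt.

110 kt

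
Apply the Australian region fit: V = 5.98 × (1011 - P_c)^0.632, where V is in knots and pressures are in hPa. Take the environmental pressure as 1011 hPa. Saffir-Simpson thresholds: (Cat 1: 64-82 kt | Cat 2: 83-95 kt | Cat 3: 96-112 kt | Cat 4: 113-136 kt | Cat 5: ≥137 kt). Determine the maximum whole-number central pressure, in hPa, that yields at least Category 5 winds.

Category 5 begins at V = 137 kt.
Required ΔP = (137/5.98)^(1/0.632) = 22.910^1.582 ≈ 141.88 hPa.
P_c ≤ 1011 − 141.88 = 869.12, so the highest integer P_c is 869 hPa.

869 hPa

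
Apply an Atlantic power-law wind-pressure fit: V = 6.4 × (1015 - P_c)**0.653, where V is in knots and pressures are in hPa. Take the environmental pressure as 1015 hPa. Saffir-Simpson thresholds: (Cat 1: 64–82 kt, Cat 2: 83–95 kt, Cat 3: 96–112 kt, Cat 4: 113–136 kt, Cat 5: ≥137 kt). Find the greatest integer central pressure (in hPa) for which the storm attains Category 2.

964 hPa

Category 2 begins at V = 83 kt.
Required ΔP = (83/6.4)^(1/0.653) = 12.969^1.531 ≈ 50.62 hPa.
P_c ≤ 1015 − 50.62 = 964.38, so the highest integer P_c is 964 hPa.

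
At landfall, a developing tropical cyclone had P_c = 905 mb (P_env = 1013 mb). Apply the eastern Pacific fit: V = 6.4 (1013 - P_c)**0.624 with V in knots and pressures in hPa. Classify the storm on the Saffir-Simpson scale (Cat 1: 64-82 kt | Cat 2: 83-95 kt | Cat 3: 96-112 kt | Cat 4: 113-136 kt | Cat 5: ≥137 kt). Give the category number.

ΔP = 1013 − 905 = 108 mb.
V ≈ 6.4 × 108^0.624 = 6.4 × 18.57 ≈ 119 kt.
119 kt falls in the Category 4 band.

4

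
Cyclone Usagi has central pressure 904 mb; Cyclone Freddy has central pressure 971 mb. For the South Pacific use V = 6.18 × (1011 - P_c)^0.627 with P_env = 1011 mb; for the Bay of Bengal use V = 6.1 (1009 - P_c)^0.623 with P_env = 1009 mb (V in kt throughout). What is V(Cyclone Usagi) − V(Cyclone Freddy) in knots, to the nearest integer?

Cyclone Usagi: ΔP = 107; V ≈ 6.18 × 107^0.627 ≈ 115.72 kt.
Cyclone Freddy: ΔP = 38; V ≈ 6.1 × 38^0.623 ≈ 58.82 kt.
Difference ≈ 115.72 − 58.82 = 56.90 → 57 kt.

57 kt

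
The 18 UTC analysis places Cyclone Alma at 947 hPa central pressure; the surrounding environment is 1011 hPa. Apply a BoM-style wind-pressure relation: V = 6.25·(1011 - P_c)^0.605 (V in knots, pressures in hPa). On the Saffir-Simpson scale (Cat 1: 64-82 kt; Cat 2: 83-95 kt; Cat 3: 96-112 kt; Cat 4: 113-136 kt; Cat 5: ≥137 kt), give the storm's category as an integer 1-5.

ΔP = 1011 − 947 = 64 hPa.
V ≈ 6.25 × 64^0.605 = 6.25 × 12.38 ≈ 77 kt.
77 kt falls in the Category 1 band.

1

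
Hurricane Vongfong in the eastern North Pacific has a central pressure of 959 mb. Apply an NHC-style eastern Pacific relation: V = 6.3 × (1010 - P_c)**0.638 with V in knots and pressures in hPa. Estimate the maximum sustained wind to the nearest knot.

77 kt

ΔP = 1010 − 959 = 51 mb.
51^0.638 ≈ 12.287.
V ≈ 6.3 × 12.287 ≈ 77.4 kt.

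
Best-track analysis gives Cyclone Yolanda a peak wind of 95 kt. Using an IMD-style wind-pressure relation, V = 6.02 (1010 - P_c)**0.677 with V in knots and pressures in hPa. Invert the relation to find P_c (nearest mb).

ΔP = (V / 6.02)^(1/0.677) = (95/6.02)^1.477.
95/6.02 = 15.781; 15.781^1.477 ≈ 58.85 mb.
P_c = 1010 − 58.85 = 951.15 ≈ 951 mb.

951 mb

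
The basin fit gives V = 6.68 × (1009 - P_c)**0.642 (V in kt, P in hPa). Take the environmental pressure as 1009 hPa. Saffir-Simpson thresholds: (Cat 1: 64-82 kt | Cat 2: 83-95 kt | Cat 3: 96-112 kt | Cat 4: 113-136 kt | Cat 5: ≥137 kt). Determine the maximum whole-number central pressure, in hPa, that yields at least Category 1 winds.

Category 1 begins at V = 64 kt.
Required ΔP = (64/6.68)^(1/0.642) = 9.581^1.558 ≈ 33.78 hPa.
P_c ≤ 1009 − 33.78 = 975.22, so the highest integer P_c is 975 hPa.

975 hPa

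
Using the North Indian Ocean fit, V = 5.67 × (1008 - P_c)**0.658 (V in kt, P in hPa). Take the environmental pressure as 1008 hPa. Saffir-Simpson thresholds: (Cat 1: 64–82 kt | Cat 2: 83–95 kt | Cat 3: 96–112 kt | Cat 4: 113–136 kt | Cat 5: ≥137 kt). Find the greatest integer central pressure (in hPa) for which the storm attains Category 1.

Category 1 begins at V = 64 kt.
Required ΔP = (64/5.67)^(1/0.658) = 11.287^1.520 ≈ 39.78 hPa.
P_c ≤ 1008 − 39.78 = 968.22, so the highest integer P_c is 968 hPa.

968 hPa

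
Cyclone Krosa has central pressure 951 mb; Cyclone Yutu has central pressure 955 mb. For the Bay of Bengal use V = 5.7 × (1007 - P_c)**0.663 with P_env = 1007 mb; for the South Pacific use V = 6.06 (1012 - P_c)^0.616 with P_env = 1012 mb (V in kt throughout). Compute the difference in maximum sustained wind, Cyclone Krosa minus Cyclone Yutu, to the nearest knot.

Cyclone Krosa: ΔP = 56; V ≈ 5.7 × 56^0.663 ≈ 82.21 kt.
Cyclone Yutu: ΔP = 57; V ≈ 6.06 × 57^0.616 ≈ 73.13 kt.
Difference ≈ 82.21 − 73.13 = 9.08 → 9 kt.

9 kt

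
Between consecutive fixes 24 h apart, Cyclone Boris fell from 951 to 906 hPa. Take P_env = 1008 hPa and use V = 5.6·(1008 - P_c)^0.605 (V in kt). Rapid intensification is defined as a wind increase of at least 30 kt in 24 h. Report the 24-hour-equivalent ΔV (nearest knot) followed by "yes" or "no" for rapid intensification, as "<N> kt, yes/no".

V₁: ΔP = 57, V ≈ 5.6 × 57^0.605 ≈ 64.64 kt.
V₂: ΔP = 102, V ≈ 5.6 × 102^0.605 ≈ 91.92 kt.
ΔV over 24 h = 27.28 kt → 24 h equivalent = 27.28 × 24/24 ≈ 27.28 kt.
27 kt < 30 kt ⇒ not rapid intensification.

27 kt, no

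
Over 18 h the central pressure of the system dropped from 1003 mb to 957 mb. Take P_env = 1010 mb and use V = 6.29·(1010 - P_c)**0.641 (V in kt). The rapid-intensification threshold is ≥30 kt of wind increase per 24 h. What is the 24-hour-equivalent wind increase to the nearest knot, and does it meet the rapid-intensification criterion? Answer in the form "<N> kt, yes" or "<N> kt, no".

V₁: ΔP = 7, V ≈ 6.29 × 7^0.641 ≈ 21.90 kt.
V₂: ΔP = 53, V ≈ 6.29 × 53^0.641 ≈ 80.15 kt.
ΔV over 18 h = 58.25 kt → 24 h equivalent = 58.25 × 24/18 ≈ 77.67 kt.
78 kt ≥ 30 kt ⇒ rapid intensification.

78 kt, yes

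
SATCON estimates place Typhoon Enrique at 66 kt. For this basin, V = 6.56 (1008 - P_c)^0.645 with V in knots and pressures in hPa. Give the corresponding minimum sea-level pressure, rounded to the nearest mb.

ΔP = (V / 6.56)^(1/0.645) = (66/6.56)^1.550.
66/6.56 = 10.061; 10.061^1.550 ≈ 35.85 mb.
P_c = 1008 − 35.85 = 972.15 ≈ 972 mb.

972 mb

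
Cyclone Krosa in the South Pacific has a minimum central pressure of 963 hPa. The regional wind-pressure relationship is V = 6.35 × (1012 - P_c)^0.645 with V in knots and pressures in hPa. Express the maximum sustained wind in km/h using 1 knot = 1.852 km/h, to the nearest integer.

ΔP = 1012 − 963 = 49 hPa.
V ≈ 6.35 × 49^0.645 = 6.35 × 12.308 ≈ 78.154 kt.
78.154 × 1.852 ≈ 144.74 km/h → 145 km/h.

145 km/h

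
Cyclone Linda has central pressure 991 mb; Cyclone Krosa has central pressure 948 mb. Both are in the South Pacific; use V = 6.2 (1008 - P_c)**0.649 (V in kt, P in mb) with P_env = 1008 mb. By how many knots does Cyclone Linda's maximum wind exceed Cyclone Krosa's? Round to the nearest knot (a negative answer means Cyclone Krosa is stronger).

-49 kt

Cyclone Linda: ΔP = 17; V ≈ 6.2 × 17^0.649 ≈ 38.99 kt.
Cyclone Krosa: ΔP = 60; V ≈ 6.2 × 60^0.649 ≈ 88.39 kt.
Difference ≈ 38.99 − 88.39 = -49.40 → -49 kt.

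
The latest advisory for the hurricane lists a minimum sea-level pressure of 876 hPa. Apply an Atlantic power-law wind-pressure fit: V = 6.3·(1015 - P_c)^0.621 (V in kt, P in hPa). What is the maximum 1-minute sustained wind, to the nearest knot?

ΔP = 1015 − 876 = 139 hPa.
139^0.621 ≈ 21.420.
V ≈ 6.3 × 21.420 ≈ 134.9 kt.

135 kt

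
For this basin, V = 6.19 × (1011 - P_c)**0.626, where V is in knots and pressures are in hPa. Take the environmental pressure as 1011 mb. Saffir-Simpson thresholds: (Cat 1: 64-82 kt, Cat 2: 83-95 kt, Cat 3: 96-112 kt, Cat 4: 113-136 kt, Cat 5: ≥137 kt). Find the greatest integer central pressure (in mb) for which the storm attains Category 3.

931 mb

Category 3 begins at V = 96 kt.
Required ΔP = (96/6.19)^(1/0.626) = 15.509^1.597 ≈ 79.78 mb.
P_c ≤ 1011 − 79.78 = 931.22, so the highest integer P_c is 931 mb.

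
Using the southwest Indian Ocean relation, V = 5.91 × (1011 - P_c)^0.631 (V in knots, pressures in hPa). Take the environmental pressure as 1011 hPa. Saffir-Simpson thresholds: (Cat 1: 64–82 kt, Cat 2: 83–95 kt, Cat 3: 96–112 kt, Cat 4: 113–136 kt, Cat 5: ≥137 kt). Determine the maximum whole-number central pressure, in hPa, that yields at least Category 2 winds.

945 hPa

Category 2 begins at V = 83 kt.
Required ΔP = (83/5.91)^(1/0.631) = 14.044^1.585 ≈ 65.85 hPa.
P_c ≤ 1011 − 65.85 = 945.15, so the highest integer P_c is 945 hPa.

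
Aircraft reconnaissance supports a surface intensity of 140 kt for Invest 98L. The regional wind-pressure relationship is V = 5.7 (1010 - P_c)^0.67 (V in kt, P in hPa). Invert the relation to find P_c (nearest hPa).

891 hPa

ΔP = (V / 5.7)^(1/0.67) = (140/5.7)^1.493.
140/5.7 = 24.561; 24.561^1.493 ≈ 118.85 hPa.
P_c = 1010 − 118.85 = 891.15 ≈ 891 hPa.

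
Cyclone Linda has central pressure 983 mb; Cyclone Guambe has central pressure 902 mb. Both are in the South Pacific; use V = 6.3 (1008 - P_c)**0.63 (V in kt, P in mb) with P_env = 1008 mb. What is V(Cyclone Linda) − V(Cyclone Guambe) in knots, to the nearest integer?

Cyclone Linda: ΔP = 25; V ≈ 6.3 × 25^0.63 ≈ 47.87 kt.
Cyclone Guambe: ΔP = 106; V ≈ 6.3 × 106^0.63 ≈ 118.93 kt.
Difference ≈ 47.87 − 118.93 = -71.06 → -71 kt.

-71 kt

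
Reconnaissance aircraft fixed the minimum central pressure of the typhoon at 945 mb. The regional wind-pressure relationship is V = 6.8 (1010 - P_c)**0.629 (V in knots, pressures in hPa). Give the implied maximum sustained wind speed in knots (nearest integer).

94 kt

ΔP = 1010 − 945 = 65 mb.
65^0.629 ≈ 13.814.
V ≈ 6.8 × 13.814 ≈ 93.9 kt.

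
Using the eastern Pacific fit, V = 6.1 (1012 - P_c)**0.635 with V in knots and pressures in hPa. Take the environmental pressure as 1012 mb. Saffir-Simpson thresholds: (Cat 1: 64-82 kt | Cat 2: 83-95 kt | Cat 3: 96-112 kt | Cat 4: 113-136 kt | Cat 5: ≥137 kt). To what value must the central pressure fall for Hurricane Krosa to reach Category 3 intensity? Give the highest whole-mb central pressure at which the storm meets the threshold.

Category 3 begins at V = 96 kt.
Required ΔP = (96/6.1)^(1/0.635) = 15.738^1.575 ≈ 76.73 mb.
P_c ≤ 1012 − 76.73 = 935.27, so the highest integer P_c is 935 mb.

935 mb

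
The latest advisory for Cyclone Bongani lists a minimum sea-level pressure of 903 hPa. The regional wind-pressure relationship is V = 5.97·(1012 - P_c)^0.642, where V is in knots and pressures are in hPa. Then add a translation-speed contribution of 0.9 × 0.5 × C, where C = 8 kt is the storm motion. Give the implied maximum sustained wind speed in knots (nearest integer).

125 kt

ΔP = 1012 − 903 = 109 hPa.
109^0.642 ≈ 20.325.
V ≈ 5.97 × 20.325 ≈ 121.3 kt.
Translation term: 0.9 × 0.5 × 8 = 3.6 kt.
Corrected V ≈ 124.9 kt → 125 kt.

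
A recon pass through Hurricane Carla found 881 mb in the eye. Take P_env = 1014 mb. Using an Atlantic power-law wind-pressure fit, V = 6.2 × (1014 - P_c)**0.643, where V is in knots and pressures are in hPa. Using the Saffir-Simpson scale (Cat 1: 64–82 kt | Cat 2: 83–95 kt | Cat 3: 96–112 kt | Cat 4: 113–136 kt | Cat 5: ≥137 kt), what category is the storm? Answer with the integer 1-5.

ΔP = 1014 − 881 = 133 mb.
V ≈ 6.2 × 133^0.643 = 6.2 × 23.21 ≈ 144 kt.
144 kt falls in the Category 5 band.

5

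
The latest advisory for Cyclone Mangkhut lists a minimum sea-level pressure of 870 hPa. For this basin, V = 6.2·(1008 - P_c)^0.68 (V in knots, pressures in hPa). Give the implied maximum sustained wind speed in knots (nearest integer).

ΔP = 1008 − 870 = 138 hPa.
138^0.68 ≈ 28.518.
V ≈ 6.2 × 28.518 ≈ 176.8 kt.

177 kt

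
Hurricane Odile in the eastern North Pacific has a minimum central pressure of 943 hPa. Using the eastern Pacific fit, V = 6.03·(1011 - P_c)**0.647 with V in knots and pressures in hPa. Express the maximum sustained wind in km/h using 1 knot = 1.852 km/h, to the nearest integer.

171 km/h

ΔP = 1011 − 943 = 68 hPa.
V ≈ 6.03 × 68^0.647 = 6.03 × 15.333 ≈ 92.459 kt.
92.459 × 1.852 ≈ 171.23 km/h → 171 km/h.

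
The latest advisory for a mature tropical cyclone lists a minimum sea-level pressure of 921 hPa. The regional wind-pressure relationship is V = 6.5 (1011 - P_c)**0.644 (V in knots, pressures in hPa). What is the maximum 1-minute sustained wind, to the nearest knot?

118 kt

ΔP = 1011 − 921 = 90 hPa.
90^0.644 ≈ 18.136.
V ≈ 6.5 × 18.136 ≈ 117.9 kt.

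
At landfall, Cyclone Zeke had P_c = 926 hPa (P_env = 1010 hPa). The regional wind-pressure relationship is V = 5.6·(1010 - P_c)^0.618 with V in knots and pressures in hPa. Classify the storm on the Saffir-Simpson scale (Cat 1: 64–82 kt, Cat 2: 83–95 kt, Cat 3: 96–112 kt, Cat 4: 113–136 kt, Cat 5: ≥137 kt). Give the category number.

2

ΔP = 1010 − 926 = 84 hPa.
V ≈ 5.6 × 84^0.618 = 5.6 × 15.46 ≈ 87 kt.
87 kt falls in the Category 2 band.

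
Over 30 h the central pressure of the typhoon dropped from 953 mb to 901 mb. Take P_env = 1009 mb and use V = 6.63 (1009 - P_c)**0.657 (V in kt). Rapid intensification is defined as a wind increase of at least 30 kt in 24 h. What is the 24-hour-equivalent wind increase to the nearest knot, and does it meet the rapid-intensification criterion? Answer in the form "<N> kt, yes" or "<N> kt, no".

V₁: ΔP = 56, V ≈ 6.63 × 56^0.657 ≈ 93.34 kt.
V₂: ΔP = 108, V ≈ 6.63 × 108^0.657 ≈ 143.71 kt.
ΔV over 30 h = 50.37 kt → 24 h equivalent = 50.37 × 24/30 ≈ 40.30 kt.
40 kt ≥ 30 kt ⇒ rapid intensification.

40 kt, yes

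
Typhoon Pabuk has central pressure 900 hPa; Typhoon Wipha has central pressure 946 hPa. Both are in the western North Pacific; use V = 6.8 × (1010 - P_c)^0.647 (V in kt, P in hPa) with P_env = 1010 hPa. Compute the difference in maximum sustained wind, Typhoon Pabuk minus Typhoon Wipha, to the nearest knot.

Typhoon Pabuk: ΔP = 110; V ≈ 6.8 × 110^0.647 ≈ 142.33 kt.
Typhoon Wipha: ΔP = 64; V ≈ 6.8 × 64^0.647 ≈ 100.26 kt.
Difference ≈ 142.33 − 100.26 = 42.07 → 42 kt.

42 kt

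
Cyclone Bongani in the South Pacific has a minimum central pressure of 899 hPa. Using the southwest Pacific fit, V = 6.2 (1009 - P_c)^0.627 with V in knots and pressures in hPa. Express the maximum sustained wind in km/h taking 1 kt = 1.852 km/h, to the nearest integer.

ΔP = 1009 − 899 = 110 hPa.
V ≈ 6.2 × 110^0.627 = 6.2 × 19.053 ≈ 118.126 kt.
118.126 × 1.852 ≈ 218.77 km/h → 219 km/h.

219 km/h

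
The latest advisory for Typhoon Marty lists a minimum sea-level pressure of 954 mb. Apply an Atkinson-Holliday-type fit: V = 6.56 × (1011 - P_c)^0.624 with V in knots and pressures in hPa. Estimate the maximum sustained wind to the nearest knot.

82 kt

ΔP = 1011 − 954 = 57 mb.
57^0.624 ≈ 12.464.
V ≈ 6.56 × 12.464 ≈ 81.8 kt.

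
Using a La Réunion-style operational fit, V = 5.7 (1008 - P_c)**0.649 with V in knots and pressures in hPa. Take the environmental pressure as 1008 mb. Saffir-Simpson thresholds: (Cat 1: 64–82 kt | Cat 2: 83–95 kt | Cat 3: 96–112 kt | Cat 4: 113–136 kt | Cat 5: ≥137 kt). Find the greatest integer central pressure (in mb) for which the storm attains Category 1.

Category 1 begins at V = 64 kt.
Required ΔP = (64/5.7)^(1/0.649) = 11.228^1.541 ≈ 41.53 mb.
P_c ≤ 1008 − 41.53 = 966.47, so the highest integer P_c is 966 mb.

966 mb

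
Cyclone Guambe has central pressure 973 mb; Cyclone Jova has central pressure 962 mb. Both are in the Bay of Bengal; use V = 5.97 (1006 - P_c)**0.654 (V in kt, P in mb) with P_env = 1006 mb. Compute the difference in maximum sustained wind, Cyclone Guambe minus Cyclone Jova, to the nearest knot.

Cyclone Guambe: ΔP = 33; V ≈ 5.97 × 33^0.654 ≈ 58.76 kt.
Cyclone Jova: ΔP = 44; V ≈ 5.97 × 44^0.654 ≈ 70.92 kt.
Difference ≈ 58.76 − 70.92 = -12.16 → -12 kt.

-12 kt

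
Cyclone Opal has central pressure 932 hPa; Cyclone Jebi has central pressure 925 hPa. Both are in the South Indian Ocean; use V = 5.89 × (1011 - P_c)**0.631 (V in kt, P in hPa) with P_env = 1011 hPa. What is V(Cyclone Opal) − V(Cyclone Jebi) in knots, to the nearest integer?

Cyclone Opal: ΔP = 79; V ≈ 5.89 × 79^0.631 ≈ 92.79 kt.
Cyclone Jebi: ΔP = 86; V ≈ 5.89 × 86^0.631 ≈ 97.90 kt.
Difference ≈ 92.79 − 97.90 = -5.11 → -5 kt.

-5 kt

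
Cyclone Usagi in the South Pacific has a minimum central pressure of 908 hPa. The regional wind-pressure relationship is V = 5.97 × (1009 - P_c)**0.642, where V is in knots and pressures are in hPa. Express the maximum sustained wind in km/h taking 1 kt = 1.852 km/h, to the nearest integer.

214 km/h

ΔP = 1009 − 908 = 101 hPa.
V ≈ 5.97 × 101^0.642 = 5.97 × 19.354 ≈ 115.544 kt.
115.544 × 1.852 ≈ 213.99 km/h → 214 km/h.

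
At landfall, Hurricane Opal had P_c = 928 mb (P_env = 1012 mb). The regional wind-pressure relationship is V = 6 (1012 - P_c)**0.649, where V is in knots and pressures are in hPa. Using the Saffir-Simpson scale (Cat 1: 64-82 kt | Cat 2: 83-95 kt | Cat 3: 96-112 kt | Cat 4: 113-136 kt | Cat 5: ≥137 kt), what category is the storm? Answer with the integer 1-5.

3

ΔP = 1012 − 928 = 84 mb.
V ≈ 6 × 84^0.649 = 6 × 17.74 ≈ 106 kt.
106 kt falls in the Category 3 band.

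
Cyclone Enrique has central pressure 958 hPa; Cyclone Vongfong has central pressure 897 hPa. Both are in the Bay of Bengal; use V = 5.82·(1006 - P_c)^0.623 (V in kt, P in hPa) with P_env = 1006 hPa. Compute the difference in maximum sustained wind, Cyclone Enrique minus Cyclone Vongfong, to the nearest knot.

Cyclone Enrique: ΔP = 48; V ≈ 5.82 × 48^0.623 ≈ 64.91 kt.
Cyclone Vongfong: ΔP = 109; V ≈ 5.82 × 109^0.623 ≈ 108.20 kt.
Difference ≈ 64.91 − 108.20 = -43.29 → -43 kt.

-43 kt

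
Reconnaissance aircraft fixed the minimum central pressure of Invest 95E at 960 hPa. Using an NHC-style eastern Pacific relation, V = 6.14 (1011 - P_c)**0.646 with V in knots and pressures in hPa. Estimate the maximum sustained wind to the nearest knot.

ΔP = 1011 − 960 = 51 hPa.
51^0.646 ≈ 12.679.
V ≈ 6.14 × 12.679 ≈ 77.9 kt.

78 kt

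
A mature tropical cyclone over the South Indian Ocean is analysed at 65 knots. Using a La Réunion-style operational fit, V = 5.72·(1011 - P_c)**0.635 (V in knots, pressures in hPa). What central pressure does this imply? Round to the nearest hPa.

965 hPa

ΔP = (V / 5.72)^(1/0.635) = (65/5.72)^1.575.
65/5.72 = 11.364; 11.364^1.575 ≈ 45.94 hPa.
P_c = 1011 − 45.94 = 965.06 ≈ 965 hPa.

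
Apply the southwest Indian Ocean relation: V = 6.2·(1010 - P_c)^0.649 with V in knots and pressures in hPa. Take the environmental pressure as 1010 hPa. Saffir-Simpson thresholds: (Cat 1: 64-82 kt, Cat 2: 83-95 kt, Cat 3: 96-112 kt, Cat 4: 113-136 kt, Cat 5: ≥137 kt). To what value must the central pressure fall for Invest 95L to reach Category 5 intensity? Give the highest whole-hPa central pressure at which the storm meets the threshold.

Category 5 begins at V = 137 kt.
Required ΔP = (137/6.2)^(1/0.649) = 22.097^1.541 ≈ 117.87 hPa.
P_c ≤ 1010 − 117.87 = 892.13, so the highest integer P_c is 892 hPa.

892 hPa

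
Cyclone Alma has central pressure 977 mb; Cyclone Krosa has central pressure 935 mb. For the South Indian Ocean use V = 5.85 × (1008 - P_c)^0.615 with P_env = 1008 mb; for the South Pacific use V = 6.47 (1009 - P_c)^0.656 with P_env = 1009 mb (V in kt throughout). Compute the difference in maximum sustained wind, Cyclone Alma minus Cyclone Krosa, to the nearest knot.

Cyclone Alma: ΔP = 31; V ≈ 5.85 × 31^0.615 ≈ 48.34 kt.
Cyclone Krosa: ΔP = 74; V ≈ 6.47 × 74^0.656 ≈ 108.92 kt.
Difference ≈ 48.34 − 108.92 = -60.58 → -61 kt.

-61 kt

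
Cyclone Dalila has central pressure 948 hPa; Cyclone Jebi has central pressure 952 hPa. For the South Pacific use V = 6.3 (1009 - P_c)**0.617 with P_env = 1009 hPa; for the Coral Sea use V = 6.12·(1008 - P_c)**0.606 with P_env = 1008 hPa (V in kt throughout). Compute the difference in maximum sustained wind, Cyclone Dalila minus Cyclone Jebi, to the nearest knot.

9 kt

Cyclone Dalila: ΔP = 61; V ≈ 6.3 × 61^0.617 ≈ 79.60 kt.
Cyclone Jebi: ΔP = 56; V ≈ 6.12 × 56^0.606 ≈ 70.17 kt.
Difference ≈ 79.60 − 70.17 = 9.43 → 9 kt.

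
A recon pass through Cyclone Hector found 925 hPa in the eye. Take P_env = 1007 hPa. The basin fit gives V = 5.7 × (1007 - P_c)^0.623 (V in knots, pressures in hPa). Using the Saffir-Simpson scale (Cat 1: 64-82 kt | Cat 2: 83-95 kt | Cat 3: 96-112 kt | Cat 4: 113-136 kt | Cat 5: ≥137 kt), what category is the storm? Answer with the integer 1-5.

2

ΔP = 1007 − 925 = 82 hPa.
V ≈ 5.7 × 82^0.623 = 5.7 × 15.57 ≈ 89 kt.
89 kt falls in the Category 2 band.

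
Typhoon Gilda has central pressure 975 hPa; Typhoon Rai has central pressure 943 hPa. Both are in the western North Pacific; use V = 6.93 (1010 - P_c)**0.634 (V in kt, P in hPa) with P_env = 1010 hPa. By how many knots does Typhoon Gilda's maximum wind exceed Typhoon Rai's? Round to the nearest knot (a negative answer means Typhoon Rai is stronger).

-34 kt

Typhoon Gilda: ΔP = 35; V ≈ 6.93 × 35^0.634 ≈ 66.02 kt.
Typhoon Rai: ΔP = 67; V ≈ 6.93 × 67^0.634 ≈ 99.65 kt.
Difference ≈ 66.02 − 99.65 = -33.63 → -34 kt.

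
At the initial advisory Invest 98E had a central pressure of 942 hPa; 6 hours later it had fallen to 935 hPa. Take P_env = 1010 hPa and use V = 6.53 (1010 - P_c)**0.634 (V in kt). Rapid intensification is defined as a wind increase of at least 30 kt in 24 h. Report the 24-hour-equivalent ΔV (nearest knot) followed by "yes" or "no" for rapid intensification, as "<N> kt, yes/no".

V₁: ΔP = 68, V ≈ 6.53 × 68^0.634 ≈ 94.78 kt.
V₂: ΔP = 75, V ≈ 6.53 × 75^0.634 ≈ 100.86 kt.
ΔV over 6 h = 6.08 kt → 24 h equivalent = 6.08 × 24/6 ≈ 24.32 kt.
24 kt < 30 kt ⇒ not rapid intensification.

24 kt, no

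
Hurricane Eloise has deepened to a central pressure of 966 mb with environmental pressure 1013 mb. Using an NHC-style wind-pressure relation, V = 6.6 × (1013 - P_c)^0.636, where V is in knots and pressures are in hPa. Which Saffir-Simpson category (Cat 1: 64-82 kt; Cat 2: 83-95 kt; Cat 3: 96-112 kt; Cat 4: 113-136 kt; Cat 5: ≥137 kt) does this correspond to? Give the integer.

1

ΔP = 1013 − 966 = 47 mb.
V ≈ 6.6 × 47^0.636 = 6.6 × 11.57 ≈ 76 kt.
76 kt falls in the Category 1 band.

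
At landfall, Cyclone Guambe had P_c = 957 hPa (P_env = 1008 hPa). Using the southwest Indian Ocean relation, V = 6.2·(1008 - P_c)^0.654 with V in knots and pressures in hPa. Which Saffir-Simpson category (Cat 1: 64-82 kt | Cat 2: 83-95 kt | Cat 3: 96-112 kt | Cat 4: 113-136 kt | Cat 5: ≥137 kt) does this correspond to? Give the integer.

1

ΔP = 1008 − 957 = 51 hPa.
V ≈ 6.2 × 51^0.654 = 6.2 × 13.08 ≈ 81 kt.
81 kt falls in the Category 1 band.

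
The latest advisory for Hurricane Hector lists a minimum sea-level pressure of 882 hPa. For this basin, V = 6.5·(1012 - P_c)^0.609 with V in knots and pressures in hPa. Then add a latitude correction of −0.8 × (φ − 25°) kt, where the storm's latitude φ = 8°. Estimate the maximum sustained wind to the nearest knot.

ΔP = 1012 − 882 = 130 hPa.
130^0.609 ≈ 19.382.
V ≈ 6.5 × 19.382 ≈ 126.0 kt.
Latitude correction: −0.8 × (8 − 25) = 13.6 kt.
Corrected V ≈ 139.6 kt → 140 kt.

140 kt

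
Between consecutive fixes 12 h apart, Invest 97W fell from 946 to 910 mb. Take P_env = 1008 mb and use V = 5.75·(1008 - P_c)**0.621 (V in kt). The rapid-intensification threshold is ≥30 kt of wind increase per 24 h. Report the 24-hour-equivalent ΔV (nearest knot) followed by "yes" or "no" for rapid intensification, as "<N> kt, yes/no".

V₁: ΔP = 62, V ≈ 5.75 × 62^0.621 ≈ 74.60 kt.
V₂: ΔP = 98, V ≈ 5.75 × 98^0.621 ≈ 99.13 kt.
ΔV over 12 h = 24.53 kt → 24 h equivalent = 24.53 × 24/12 ≈ 49.06 kt.
49 kt ≥ 30 kt ⇒ rapid intensification.

49 kt, yes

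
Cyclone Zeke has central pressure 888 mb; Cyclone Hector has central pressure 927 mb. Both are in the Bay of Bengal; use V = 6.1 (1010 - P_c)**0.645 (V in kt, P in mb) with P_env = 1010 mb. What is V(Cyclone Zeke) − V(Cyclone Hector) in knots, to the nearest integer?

Cyclone Zeke: ΔP = 122; V ≈ 6.1 × 122^0.645 ≈ 135.22 kt.
Cyclone Hector: ΔP = 83; V ≈ 6.1 × 83^0.645 ≈ 105.47 kt.
Difference ≈ 135.22 − 105.47 = 29.75 → 30 kt.

30 kt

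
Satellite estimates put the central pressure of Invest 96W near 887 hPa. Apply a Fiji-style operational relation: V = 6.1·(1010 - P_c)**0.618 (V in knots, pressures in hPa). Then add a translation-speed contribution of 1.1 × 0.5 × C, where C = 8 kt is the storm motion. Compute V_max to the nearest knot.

ΔP = 1010 − 887 = 123 hPa.
123^0.618 ≈ 19.569.
V ≈ 6.1 × 19.569 ≈ 119.4 kt.
Translation term: 1.1 × 0.5 × 8 = 4.4 kt.
Corrected V ≈ 123.8 kt → 124 kt.

124 kt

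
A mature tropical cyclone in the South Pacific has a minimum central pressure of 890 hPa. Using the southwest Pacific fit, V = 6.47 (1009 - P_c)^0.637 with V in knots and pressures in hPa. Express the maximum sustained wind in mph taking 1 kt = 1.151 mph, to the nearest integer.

ΔP = 1009 − 890 = 119 hPa.
V ≈ 6.47 × 119^0.637 = 6.47 × 20.995 ≈ 135.840 kt.
135.840 × 1.151 ≈ 156.35 mph → 156 mph.

156 mph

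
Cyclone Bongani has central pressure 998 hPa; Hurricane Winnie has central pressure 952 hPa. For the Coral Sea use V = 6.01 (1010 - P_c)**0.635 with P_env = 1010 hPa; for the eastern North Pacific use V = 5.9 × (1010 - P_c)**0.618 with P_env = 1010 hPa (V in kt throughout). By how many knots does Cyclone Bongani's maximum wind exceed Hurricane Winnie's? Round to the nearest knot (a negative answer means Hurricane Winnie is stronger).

Cyclone Bongani: ΔP = 12; V ≈ 6.01 × 12^0.635 ≈ 29.12 kt.
Hurricane Winnie: ΔP = 58; V ≈ 5.9 × 58^0.618 ≈ 72.55 kt.
Difference ≈ 29.12 − 72.55 = -43.43 → -43 kt.

-43 kt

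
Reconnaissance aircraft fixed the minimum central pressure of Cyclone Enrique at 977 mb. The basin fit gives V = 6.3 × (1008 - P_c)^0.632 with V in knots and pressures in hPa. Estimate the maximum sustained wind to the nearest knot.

55 kt

ΔP = 1008 − 977 = 31 mb.
31^0.632 ≈ 8.761.
V ≈ 6.3 × 8.761 ≈ 55.2 kt.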